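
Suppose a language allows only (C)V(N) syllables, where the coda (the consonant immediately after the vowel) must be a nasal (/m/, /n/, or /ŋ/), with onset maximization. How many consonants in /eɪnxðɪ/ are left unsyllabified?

Under (C)V(N), the unsyllabifiable consonants are /x/ (only a nasal (/m/, /n/, or /ŋ/) is licensed in coda position; onsets are limited to one consonant).

1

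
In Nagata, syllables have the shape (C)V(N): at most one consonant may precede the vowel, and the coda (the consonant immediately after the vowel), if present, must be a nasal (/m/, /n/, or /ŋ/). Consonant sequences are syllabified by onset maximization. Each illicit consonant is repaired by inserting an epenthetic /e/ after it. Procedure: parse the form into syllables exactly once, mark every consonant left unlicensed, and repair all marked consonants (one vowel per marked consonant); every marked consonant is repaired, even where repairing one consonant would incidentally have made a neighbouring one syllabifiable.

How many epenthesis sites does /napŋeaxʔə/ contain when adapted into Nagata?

2

The unsyllabifiable consonants are /p/, /x/; each receives one epenthetic vowel.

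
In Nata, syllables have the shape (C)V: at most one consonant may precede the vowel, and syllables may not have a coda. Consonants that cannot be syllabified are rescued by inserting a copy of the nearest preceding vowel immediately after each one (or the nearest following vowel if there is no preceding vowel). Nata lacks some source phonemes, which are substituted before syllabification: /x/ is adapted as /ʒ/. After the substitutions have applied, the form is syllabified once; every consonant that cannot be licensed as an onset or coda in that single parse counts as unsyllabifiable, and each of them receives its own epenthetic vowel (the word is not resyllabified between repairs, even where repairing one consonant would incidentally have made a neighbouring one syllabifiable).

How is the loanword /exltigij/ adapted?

Substitution: /x/ → /ʒ/, giving /eʒltigij/.
The consonants /ʒ/, /l/, /j/ cannot be parsed into a legal (C)V syllable (no codas are permitted; onsets are limited to one consonant).
Each unlicensed consonant becomes the onset of a new syllable: /ʒ/ → /ʒe/, /l/ → /le/, /j/ → /ji/.

eʒeletigiji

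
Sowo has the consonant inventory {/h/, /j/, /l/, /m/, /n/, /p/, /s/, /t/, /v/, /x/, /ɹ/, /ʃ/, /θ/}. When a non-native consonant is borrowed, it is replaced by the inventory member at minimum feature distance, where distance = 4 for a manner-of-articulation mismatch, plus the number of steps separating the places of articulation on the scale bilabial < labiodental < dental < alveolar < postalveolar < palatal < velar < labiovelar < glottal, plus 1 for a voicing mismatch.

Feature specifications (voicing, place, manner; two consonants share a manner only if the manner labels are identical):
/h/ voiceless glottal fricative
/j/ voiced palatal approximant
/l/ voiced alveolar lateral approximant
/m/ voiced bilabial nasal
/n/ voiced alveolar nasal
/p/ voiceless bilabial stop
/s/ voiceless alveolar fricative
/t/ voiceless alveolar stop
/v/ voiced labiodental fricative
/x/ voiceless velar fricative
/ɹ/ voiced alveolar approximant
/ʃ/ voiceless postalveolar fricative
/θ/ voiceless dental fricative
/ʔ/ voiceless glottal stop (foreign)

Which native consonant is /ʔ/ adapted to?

/h/ is closest: manner differs (stop→fricative, +4), place distance 0 (glottal→glottal), same voicing; total 4. Next closest is /t/ at distance 5.

h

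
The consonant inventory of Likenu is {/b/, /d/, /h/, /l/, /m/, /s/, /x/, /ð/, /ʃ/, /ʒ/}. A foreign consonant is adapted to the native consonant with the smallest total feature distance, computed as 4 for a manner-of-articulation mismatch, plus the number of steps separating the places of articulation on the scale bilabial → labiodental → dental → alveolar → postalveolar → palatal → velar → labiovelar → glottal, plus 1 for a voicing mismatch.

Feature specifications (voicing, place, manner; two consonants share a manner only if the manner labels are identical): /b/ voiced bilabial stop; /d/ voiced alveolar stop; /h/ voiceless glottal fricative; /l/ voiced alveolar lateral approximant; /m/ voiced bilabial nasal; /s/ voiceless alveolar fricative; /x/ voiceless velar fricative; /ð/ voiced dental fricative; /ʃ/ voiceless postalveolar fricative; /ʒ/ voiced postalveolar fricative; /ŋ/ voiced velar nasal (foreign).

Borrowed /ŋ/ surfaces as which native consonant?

/x/ is closest: manner differs (nasal→fricative, +4), place distance 0 (velar→velar), voicing differs (+1); total 5. Next closest is /m/ at distance 6.

x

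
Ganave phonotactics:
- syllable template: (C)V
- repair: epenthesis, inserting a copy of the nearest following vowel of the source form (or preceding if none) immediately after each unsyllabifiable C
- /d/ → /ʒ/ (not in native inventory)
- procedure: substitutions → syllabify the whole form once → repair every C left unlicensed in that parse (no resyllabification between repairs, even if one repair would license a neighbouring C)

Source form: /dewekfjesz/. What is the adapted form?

ʒewekefejeseze

Substitution: /d/ → /ʒ/, giving /ʒewekfjesz/.
Syllabifying with onset maximization leaves /k/, /f/, /s/, /z/ stranded (no codas are permitted; onsets are limited to one consonant).
Each unlicensed consonant becomes the onset of a new syllable: /k/ → /ke/, /f/ → /fe/, /s/ → /se/, /z/ → /ze/.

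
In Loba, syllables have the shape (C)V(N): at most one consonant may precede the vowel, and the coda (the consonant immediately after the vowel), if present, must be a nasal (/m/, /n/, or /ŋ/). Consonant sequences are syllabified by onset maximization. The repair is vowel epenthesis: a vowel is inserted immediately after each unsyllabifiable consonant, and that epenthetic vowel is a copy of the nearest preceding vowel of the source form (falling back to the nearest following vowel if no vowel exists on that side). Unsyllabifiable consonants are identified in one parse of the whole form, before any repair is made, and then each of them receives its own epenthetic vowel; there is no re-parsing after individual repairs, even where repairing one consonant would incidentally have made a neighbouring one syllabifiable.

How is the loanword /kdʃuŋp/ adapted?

kuduʃuŋpu

Under (C)V(N), the unsyllabifiable consonants are /k/, /d/, /p/ (only a nasal (/m/, /n/, or /ŋ/) is licensed in coda position; onsets are limited to one consonant).
Each unlicensed consonant becomes the onset of a new syllable: /k/ → /ku/, /d/ → /du/, /p/ → /pu/.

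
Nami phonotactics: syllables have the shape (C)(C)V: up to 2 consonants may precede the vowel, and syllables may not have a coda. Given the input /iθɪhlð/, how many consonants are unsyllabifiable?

3

The consonants /h/, /l/, /ð/ cannot be parsed into a legal (C)(C)V syllable (no codas are permitted; onsets may contain at most 2 consonants).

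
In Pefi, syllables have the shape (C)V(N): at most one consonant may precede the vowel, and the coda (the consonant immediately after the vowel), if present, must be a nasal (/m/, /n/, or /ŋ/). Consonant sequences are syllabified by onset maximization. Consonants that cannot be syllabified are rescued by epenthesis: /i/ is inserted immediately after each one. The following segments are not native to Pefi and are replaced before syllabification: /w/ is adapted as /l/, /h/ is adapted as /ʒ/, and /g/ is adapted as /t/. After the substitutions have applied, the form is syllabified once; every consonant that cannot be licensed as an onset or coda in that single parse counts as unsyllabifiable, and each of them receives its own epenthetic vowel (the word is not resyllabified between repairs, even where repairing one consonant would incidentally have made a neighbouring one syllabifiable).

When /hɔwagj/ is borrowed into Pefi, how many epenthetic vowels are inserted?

After substitution the input is /ʒɔlatj/.
The unsyllabifiable consonants are /t/, /j/; each receives one epenthetic vowel.

2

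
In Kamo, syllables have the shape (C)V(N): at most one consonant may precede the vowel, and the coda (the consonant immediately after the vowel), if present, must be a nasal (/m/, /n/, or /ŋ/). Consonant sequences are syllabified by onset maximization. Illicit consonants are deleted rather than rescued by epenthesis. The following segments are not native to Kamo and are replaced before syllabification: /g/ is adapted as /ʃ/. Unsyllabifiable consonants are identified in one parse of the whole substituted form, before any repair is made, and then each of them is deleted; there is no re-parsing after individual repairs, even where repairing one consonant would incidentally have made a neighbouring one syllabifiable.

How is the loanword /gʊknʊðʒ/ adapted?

Substitution: /g/ → /ʃ/, giving /ʃʊknʊðʒ/.
Under (C)V(N), the unsyllabifiable consonants are /k/, /ð/, /ʒ/ (only a nasal (/m/, /n/, or /ŋ/) is licensed in coda position; onsets are limited to one consonant).
Each unlicensed consonant is deleted: /k/, /ð/, /ʒ/.

ʃʊnʊ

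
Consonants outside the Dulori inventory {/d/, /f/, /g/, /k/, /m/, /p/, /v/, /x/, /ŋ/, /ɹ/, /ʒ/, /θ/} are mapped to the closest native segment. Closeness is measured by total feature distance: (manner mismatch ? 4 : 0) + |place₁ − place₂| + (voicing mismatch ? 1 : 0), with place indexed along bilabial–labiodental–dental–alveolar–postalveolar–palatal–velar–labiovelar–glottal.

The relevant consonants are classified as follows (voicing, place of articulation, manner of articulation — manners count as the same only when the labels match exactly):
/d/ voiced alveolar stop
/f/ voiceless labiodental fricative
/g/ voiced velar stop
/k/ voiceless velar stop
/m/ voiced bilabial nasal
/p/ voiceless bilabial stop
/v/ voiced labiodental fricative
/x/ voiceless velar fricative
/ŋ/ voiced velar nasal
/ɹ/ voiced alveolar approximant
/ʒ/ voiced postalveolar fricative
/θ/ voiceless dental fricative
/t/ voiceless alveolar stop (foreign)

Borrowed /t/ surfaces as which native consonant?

/d/ is closest: same manner (stop), place distance 0 (alveolar→alveolar), voicing differs (+1); total 1. Next closest is /k/ at distance 3.

d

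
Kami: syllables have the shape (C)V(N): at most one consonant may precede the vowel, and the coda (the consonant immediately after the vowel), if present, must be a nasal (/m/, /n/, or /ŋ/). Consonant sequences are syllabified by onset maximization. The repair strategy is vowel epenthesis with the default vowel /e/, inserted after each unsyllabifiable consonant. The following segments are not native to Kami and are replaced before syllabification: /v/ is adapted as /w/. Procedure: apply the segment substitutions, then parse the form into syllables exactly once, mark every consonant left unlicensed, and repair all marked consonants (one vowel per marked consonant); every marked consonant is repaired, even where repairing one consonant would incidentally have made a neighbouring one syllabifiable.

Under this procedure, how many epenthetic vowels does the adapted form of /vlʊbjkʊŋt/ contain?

After substitution the input is /wlʊbjkʊŋt/.
The unsyllabifiable consonants are /w/, /b/, /j/, /t/; each receives one epenthetic vowel.

4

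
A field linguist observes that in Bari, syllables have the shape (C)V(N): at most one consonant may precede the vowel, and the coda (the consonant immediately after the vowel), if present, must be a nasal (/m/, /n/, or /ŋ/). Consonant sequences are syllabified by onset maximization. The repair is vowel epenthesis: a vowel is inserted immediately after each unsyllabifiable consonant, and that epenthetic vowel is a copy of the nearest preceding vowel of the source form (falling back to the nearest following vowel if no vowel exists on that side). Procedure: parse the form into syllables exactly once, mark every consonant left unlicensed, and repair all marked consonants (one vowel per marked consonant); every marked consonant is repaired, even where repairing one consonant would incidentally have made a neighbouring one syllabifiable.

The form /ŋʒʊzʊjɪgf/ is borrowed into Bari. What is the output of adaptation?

ŋʊʒʊzʊjɪgɪfɪ

Syllabifying with onset maximization leaves /ŋ/, /g/, /f/ stranded (only a nasal (/m/, /n/, or /ŋ/) is licensed in coda position; onsets are limited to one consonant).
Epenthesis after each stranded consonant: /ŋ/ → /ŋʊ/, /g/ → /gɪ/, /f/ → /fɪ/.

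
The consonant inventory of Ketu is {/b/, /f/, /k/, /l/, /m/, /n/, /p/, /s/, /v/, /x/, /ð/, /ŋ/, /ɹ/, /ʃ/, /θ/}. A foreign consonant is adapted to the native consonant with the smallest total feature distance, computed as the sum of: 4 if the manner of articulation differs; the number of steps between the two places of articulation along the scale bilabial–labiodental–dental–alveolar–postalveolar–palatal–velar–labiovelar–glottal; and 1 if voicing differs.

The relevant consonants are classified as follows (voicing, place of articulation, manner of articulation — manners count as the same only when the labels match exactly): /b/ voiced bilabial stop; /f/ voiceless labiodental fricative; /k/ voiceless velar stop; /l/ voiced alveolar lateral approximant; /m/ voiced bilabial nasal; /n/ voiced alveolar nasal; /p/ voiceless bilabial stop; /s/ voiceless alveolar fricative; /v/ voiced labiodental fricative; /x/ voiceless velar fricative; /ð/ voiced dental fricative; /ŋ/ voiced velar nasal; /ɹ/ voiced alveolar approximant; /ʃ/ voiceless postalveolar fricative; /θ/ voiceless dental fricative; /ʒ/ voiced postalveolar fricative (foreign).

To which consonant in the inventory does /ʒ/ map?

/ʃ/ is closest: same manner (fricative), place distance 0 (postalveolar→postalveolar), voicing differs (+1); total 1. Next closest is /s/ at distance 2.

ʃ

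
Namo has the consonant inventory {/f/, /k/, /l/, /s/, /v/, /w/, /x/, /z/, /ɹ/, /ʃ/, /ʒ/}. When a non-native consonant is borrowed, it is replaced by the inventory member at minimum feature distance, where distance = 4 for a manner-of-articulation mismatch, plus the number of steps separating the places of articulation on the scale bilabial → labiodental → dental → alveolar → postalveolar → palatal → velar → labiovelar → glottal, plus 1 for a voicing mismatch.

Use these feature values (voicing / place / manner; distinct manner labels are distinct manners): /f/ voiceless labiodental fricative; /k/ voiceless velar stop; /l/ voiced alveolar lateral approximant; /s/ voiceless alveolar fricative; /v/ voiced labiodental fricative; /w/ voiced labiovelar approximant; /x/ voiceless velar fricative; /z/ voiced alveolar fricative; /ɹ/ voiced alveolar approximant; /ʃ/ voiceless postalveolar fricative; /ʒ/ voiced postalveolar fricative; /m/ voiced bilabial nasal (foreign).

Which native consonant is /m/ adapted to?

v

/v/ is closest: manner differs (nasal→fricative, +4), place distance 1 (bilabial→labiodental), same voicing; total 5. Next closest is /f/ at distance 6.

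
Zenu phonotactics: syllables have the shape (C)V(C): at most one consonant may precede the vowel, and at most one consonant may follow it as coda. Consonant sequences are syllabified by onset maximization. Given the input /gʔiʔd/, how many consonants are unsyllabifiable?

2

Under (C)V(C), the unsyllabifiable consonants are /g/, /d/ (at most one coda consonant is licensed; onsets are limited to one consonant).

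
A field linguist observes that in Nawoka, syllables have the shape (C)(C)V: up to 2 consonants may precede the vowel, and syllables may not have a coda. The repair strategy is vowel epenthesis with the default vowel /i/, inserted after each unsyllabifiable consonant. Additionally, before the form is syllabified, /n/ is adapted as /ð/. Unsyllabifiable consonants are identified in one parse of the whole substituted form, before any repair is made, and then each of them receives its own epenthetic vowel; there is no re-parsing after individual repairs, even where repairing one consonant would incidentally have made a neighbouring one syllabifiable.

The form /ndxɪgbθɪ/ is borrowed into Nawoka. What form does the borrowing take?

Substitution: /n/ → /ð/, giving /ðdxɪgbθɪ/.
The consonants /ð/, /g/ cannot be parsed into a legal (C)(C)V syllable (no codas are permitted; onsets may contain at most 2 consonants).
Each unlicensed consonant becomes the onset of a new syllable: /ð/ → /ði/, /g/ → /gi/.

ðidxɪgibθɪ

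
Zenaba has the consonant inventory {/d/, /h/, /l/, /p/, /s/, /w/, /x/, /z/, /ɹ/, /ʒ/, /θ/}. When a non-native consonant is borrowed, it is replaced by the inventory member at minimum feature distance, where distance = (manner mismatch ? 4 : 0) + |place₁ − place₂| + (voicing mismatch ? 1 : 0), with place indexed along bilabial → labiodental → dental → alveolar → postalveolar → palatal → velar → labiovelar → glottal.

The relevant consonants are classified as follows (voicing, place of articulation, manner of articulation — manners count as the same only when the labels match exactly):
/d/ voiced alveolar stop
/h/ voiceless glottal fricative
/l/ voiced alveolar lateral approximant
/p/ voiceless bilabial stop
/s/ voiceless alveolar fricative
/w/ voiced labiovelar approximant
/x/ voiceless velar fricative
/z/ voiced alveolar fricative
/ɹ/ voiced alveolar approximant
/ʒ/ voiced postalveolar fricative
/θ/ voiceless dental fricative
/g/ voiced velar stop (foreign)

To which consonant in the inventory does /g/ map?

d

/d/ is closest: same manner (stop), place distance 3 (velar→alveolar), same voicing; total 3. Next closest is /w/ at distance 5.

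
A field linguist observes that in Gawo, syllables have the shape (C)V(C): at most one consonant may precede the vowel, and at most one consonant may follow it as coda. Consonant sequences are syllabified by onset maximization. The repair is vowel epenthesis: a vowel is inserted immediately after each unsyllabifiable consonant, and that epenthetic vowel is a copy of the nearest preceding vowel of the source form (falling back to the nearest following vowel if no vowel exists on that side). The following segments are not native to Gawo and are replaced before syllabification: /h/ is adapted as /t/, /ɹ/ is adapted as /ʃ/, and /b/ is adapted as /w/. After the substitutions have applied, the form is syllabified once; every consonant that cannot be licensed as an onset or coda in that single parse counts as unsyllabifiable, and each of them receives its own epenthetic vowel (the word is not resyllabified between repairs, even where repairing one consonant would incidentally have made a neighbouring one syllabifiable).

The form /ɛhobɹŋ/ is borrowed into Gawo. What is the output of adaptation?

ɛtowʃoŋo

Substitution: /h/ → /t/, /b/ → /w/, /ɹ/ → /ʃ/, giving /ɛtowʃŋ/.
The consonants /ʃ/, /ŋ/ cannot be parsed into a legal (C)V(C) syllable (at most one coda consonant is licensed; onsets are limited to one consonant).
Each unlicensed consonant becomes the onset of a new syllable: /ʃ/ → /ʃo/, /ŋ/ → /ŋo/.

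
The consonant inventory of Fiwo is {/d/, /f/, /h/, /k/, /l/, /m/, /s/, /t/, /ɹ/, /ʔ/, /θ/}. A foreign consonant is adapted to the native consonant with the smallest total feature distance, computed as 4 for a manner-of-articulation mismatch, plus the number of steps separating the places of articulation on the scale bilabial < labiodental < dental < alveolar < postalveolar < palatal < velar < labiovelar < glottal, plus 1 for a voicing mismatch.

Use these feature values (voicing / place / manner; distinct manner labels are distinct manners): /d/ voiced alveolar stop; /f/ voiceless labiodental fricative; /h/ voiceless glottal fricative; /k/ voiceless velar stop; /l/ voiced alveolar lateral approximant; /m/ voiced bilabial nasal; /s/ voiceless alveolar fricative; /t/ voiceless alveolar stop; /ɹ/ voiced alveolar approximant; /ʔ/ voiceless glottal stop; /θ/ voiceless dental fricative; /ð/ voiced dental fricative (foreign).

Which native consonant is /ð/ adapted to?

θ

/θ/ is closest: same manner (fricative), place distance 0 (dental→dental), voicing differs (+1); total 1. Next closest is /f/ at distance 2.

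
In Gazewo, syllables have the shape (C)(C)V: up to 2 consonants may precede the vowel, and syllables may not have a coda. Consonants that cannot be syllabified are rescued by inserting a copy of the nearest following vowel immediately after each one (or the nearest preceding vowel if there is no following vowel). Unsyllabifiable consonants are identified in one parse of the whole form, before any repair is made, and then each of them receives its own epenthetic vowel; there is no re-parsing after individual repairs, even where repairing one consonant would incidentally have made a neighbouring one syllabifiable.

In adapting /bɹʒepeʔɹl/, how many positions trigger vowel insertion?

4

The unsyllabifiable consonants are /b/, /ʔ/, /ɹ/, /l/; each receives one epenthetic vowel.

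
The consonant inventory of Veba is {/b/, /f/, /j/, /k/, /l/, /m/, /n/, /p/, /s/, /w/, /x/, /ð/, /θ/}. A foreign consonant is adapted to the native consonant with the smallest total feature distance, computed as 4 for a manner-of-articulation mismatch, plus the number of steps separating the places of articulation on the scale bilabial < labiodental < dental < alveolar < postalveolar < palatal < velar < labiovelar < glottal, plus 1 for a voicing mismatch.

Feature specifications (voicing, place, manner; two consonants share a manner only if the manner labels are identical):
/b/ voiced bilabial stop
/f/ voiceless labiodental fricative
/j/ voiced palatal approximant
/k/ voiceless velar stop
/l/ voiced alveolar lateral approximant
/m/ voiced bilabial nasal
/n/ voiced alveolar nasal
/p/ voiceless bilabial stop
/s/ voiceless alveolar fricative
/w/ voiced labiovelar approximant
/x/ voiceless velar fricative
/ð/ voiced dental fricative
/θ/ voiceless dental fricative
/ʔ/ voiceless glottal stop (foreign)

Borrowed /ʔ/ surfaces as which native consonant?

k

/k/ is closest: same manner (stop), place distance 2 (glottal→velar), same voicing; total 2. Next closest is /w/ at distance 6.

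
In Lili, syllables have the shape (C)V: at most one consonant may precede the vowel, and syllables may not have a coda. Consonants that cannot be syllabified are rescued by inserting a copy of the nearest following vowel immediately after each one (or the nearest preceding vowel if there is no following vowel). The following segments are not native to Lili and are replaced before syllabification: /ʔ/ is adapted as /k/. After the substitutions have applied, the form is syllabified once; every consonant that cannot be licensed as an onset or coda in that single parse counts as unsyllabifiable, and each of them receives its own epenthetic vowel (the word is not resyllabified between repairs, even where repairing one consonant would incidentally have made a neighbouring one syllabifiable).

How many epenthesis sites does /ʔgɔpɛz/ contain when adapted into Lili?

After substitution the input is /kgɔpɛz/.
The unsyllabifiable consonants are /k/, /z/; each receives one epenthetic vowel.

2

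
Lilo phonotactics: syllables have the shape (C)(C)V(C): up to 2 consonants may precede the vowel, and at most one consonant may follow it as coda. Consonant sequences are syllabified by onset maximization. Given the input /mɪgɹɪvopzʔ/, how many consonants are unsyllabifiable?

2

Under (C)(C)V(C), the unsyllabifiable consonants are /z/, /ʔ/ (at most one coda consonant is licensed; onsets may contain at most 2 consonants).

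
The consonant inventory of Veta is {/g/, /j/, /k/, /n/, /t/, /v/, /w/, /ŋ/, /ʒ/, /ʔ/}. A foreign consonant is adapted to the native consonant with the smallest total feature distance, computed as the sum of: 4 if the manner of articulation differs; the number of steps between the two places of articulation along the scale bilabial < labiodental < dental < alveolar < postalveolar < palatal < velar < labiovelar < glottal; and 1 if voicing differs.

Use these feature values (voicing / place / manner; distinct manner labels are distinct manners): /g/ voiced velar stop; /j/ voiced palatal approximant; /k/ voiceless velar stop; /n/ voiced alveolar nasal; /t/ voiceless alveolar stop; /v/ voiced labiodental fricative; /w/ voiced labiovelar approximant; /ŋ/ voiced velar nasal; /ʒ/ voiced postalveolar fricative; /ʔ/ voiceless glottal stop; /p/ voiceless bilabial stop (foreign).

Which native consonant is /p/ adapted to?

/t/ is closest: same manner (stop), place distance 3 (bilabial→alveolar), same voicing; total 3. Next closest is /k/ at distance 6.

t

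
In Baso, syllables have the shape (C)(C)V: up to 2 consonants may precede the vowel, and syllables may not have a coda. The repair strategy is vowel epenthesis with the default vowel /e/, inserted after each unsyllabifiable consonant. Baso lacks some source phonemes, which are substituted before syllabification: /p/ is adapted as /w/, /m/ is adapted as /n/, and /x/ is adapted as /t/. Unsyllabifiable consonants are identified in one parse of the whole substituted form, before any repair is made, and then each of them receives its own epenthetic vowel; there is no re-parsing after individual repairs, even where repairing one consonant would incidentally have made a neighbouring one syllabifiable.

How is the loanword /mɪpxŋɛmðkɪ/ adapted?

nɪwetŋɛneðkɪ

Substitution: /m/ → /n/, /p/ → /w/, /x/ → /t/, giving /nɪwtŋɛnðkɪ/.
Syllabifying with onset maximization leaves /w/, /n/ stranded (no codas are permitted; onsets may contain at most 2 consonants).
Inserting the epenthetic vowel yields /w/ → /we/, /n/ → /ne/.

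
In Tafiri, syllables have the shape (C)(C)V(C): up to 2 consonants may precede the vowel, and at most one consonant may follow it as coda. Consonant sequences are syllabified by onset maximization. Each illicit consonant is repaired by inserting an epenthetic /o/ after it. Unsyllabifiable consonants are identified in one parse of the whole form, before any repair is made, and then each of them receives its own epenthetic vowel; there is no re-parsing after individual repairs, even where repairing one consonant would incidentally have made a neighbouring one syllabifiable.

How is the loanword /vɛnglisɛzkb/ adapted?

vɛnglisɛzkobo

Syllabifying with onset maximization leaves /k/, /b/ stranded (at most one coda consonant is licensed; onsets may contain at most 2 consonants).
Inserting the epenthetic vowel yields /k/ → /ko/, /b/ → /bo/.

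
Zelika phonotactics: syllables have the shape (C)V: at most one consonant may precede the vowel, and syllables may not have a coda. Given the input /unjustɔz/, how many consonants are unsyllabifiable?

The consonants /n/, /s/, /z/ cannot be parsed into a legal (C)V syllable (no codas are permitted; onsets are limited to one consonant).

3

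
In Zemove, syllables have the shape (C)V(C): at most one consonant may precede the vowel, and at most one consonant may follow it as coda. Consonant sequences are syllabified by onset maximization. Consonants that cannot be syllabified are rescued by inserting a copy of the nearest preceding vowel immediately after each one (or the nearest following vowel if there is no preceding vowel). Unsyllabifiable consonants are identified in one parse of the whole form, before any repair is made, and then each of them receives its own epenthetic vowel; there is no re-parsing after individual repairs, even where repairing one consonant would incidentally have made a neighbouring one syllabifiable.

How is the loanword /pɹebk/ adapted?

peɹebke

Under (C)V(C), the unsyllabifiable consonants are /p/, /k/ (at most one coda consonant is licensed; onsets are limited to one consonant).
Each unlicensed consonant becomes the onset of a new syllable: /p/ → /pe/, /k/ → /ke/.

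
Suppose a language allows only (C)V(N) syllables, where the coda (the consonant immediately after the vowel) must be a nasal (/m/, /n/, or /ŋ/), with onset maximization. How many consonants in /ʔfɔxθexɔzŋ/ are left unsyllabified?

4

Under (C)V(N), the unsyllabifiable consonants are /ʔ/, /x/, /z/, /ŋ/ (only a nasal (/m/, /n/, or /ŋ/) is licensed in coda position; onsets are limited to one consonant).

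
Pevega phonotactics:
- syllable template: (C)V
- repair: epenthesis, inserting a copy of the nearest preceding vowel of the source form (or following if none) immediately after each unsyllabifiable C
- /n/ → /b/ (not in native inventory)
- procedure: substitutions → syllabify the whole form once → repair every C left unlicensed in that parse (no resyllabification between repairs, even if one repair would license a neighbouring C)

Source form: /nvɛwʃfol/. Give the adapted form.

bɛvɛwɛʃɛfolo

Substitution: /n/ → /b/, giving /bvɛwʃfol/.
The consonants /b/, /w/, /ʃ/, /l/ cannot be parsed into a legal (C)V syllable (no codas are permitted; onsets are limited to one consonant).
Each unlicensed consonant becomes the onset of a new syllable: /b/ → /bɛ/, /w/ → /wɛ/, /ʃ/ → /ʃɛ/, /l/ → /lo/.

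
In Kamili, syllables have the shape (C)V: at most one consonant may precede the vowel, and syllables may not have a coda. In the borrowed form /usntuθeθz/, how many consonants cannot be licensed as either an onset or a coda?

4

Under (C)V, the unsyllabifiable consonants are /s/, /n/, /θ/, /z/ (no codas are permitted; onsets are limited to one consonant).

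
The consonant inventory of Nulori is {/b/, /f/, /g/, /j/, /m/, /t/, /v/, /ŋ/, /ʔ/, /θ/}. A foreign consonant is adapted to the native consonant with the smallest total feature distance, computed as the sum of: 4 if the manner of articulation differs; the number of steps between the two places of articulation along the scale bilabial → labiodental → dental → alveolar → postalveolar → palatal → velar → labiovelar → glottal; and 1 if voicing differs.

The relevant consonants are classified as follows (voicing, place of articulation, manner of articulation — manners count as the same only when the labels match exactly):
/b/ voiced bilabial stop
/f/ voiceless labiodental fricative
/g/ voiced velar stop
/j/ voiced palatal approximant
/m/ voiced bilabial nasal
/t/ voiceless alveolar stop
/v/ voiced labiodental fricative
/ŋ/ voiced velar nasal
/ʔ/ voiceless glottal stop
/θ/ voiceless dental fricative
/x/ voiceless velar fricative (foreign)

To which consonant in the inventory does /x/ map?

/θ/ is closest: same manner (fricative), place distance 4 (velar→dental), same voicing; total 4. Next closest is /f/ at distance 5.

θ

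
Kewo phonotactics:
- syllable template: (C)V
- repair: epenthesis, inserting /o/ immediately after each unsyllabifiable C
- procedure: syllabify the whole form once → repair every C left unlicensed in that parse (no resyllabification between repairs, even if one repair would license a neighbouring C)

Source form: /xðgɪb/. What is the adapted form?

xoðogɪbo

Syllabifying with onset maximization leaves /x/, /ð/, /b/ stranded (no codas are permitted; onsets are limited to one consonant).
Inserting the epenthetic vowel yields /x/ → /xo/, /ð/ → /ðo/, /b/ → /bo/.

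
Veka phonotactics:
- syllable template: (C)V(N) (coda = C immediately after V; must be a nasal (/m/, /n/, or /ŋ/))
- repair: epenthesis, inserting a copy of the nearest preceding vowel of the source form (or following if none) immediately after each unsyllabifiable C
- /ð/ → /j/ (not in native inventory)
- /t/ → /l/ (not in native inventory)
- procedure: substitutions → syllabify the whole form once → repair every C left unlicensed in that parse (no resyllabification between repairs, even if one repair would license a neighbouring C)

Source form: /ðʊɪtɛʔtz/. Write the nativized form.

jʊɪlɛʔɛlɛzɛ

Substitution: /ð/ → /j/, /t/ → /l/, giving /jʊɪlɛʔlz/.
Under (C)V(N), the unsyllabifiable consonants are /ʔ/, /l/, /z/ (only a nasal (/m/, /n/, or /ŋ/) is licensed in coda position; onsets are limited to one consonant).
Inserting the epenthetic vowel yields /ʔ/ → /ʔɛ/, /l/ → /lɛ/, /z/ → /zɛ/.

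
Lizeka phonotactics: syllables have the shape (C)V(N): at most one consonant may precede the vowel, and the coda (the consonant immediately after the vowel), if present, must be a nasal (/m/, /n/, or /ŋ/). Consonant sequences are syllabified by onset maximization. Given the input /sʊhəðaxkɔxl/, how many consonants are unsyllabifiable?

Syllabifying with onset maximization leaves /x/, /x/, /l/ stranded (only a nasal (/m/, /n/, or /ŋ/) is licensed in coda position; onsets are limited to one consonant).

3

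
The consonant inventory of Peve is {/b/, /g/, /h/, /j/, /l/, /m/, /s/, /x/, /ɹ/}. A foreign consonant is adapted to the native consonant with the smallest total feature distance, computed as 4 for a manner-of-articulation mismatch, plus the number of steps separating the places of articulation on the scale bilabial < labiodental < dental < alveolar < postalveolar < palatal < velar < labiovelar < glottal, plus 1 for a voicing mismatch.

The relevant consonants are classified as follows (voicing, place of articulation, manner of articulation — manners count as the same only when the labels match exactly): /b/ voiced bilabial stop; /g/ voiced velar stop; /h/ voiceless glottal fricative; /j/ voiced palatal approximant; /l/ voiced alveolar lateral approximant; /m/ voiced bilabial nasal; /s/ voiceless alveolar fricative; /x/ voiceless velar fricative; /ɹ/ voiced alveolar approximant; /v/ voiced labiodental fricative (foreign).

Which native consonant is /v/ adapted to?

s

/s/ is closest: same manner (fricative), place distance 2 (labiodental→alveolar), voicing differs (+1); total 3. Next closest is /b/ at distance 5.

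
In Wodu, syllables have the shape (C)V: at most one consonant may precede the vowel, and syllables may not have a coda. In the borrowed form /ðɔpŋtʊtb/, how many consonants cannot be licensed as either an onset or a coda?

4

Syllabifying with onset maximization leaves /p/, /ŋ/, /t/, /b/ stranded (no codas are permitted; onsets are limited to one consonant).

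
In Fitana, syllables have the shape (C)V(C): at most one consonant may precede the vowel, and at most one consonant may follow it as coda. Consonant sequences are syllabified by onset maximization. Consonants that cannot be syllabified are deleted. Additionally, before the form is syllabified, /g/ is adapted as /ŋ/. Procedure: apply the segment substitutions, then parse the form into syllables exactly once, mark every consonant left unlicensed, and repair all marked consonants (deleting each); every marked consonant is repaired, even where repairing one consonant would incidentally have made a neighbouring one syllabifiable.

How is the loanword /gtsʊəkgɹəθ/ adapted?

sʊəkɹəθ

Substitution: /g/ → /ŋ/, giving /ŋtsʊəkŋɹəθ/.
Syllabifying with onset maximization leaves /ŋ/, /t/, /ŋ/ stranded (at most one coda consonant is licensed; onsets are limited to one consonant).
Deleting the stranded consonants removes /ŋ/, /t/, /ŋ/.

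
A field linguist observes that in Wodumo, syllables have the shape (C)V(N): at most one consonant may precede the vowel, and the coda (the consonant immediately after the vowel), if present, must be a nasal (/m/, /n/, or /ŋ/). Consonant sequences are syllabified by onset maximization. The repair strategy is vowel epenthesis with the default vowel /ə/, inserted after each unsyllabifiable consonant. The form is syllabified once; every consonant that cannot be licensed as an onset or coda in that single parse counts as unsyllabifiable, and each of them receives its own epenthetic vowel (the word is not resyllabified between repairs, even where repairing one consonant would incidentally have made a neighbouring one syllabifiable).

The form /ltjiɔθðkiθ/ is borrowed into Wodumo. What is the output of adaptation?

The consonants /l/, /t/, /θ/, /ð/, /θ/ cannot be parsed into a legal (C)V(N) syllable (only a nasal (/m/, /n/, or /ŋ/) is licensed in coda position; onsets are limited to one consonant).
Epenthesis after each stranded consonant: /l/ → /lə/, /t/ → /tə/, /θ/ → /θə/, /ð/ → /ðə/, /θ/ → /θə/.

lətəjiɔθəðəkiθə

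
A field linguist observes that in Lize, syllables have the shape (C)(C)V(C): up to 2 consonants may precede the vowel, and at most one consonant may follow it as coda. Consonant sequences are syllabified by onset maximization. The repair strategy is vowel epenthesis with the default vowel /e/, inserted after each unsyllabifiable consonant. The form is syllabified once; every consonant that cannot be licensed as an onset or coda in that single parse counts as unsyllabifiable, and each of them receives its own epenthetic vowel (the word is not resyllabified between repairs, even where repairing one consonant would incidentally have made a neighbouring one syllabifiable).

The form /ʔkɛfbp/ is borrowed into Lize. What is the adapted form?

Syllabifying with onset maximization leaves /b/, /p/ stranded (at most one coda consonant is licensed; onsets may contain at most 2 consonants).
Each unlicensed consonant becomes the onset of a new syllable: /b/ → /be/, /p/ → /pe/.

ʔkɛfbepe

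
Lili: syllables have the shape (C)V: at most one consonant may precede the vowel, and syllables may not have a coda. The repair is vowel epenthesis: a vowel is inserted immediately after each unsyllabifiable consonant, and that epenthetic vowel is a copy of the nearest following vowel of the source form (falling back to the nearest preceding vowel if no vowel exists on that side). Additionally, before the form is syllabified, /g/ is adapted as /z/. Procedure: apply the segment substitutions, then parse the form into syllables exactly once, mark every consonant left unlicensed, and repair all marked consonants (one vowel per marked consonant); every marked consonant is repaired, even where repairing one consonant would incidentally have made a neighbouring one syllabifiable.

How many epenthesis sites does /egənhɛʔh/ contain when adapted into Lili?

After substitution the input is /ezənhɛʔh/.
The unsyllabifiable consonants are /n/, /ʔ/, /h/; each receives one epenthetic vowel.

3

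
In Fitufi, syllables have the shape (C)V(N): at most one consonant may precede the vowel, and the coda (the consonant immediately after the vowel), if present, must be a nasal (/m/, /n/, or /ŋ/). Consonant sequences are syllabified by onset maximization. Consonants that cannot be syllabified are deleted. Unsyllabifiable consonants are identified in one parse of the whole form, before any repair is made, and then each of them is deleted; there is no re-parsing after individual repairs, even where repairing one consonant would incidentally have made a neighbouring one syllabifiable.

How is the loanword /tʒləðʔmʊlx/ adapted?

ləmʊ

The consonants /t/, /ʒ/, /ð/, /ʔ/, /l/, /x/ cannot be parsed into a legal (C)V(N) syllable (only a nasal (/m/, /n/, or /ŋ/) is licensed in coda position; onsets are limited to one consonant).
Deleting the stranded consonants removes /t/, /ʒ/, /ð/, /ʔ/, /l/, /x/.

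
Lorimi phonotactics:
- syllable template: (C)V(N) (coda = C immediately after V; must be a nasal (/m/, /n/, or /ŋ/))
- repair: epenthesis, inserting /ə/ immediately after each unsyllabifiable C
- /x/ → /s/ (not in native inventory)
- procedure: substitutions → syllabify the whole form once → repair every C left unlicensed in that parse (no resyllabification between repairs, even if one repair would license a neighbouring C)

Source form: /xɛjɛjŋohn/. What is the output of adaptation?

Substitution: /x/ → /s/, giving /sɛjɛjŋohn/.
Syllabifying with onset maximization leaves /j/, /h/, /n/ stranded (only a nasal (/m/, /n/, or /ŋ/) is licensed in coda position; onsets are limited to one consonant).
Inserting the epenthetic vowel yields /j/ → /jə/, /h/ → /hə/, /n/ → /nə/.

sɛjɛjəŋohənə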